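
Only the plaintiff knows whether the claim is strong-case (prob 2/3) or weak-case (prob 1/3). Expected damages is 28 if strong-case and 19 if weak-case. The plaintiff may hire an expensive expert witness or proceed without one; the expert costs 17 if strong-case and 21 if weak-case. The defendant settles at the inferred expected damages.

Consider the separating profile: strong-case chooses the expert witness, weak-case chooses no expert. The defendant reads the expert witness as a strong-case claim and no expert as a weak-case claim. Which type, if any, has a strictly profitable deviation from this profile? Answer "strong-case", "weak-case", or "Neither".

strong-case

The expert witness pays 28; no expert pays 19.
strong-case: assigned the expert witness, nets 28 − 17 = 11; deviating to no expert nets 19.
weak-case: assigned no expert, nets 19; deviating to the expert witness nets 28 − 21 = 7.
The strong-case type gains 8 by deviating.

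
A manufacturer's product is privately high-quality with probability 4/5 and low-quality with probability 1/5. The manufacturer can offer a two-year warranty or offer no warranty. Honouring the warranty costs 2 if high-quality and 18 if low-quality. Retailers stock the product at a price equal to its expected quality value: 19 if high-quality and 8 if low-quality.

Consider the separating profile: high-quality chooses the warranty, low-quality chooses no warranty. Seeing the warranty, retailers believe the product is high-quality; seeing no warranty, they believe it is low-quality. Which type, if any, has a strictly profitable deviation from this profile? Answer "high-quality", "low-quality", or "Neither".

Neither

The warranty pays 19; no warranty pays 8.
high-quality: assigned the warranty, nets 19 − 2 = 17; deviating to no warranty nets 8.
low-quality: assigned no warranty, nets 8; deviating to the warranty nets 19 − 18 = 1.
Both types strictly prefer their assigned action; no profitable deviation.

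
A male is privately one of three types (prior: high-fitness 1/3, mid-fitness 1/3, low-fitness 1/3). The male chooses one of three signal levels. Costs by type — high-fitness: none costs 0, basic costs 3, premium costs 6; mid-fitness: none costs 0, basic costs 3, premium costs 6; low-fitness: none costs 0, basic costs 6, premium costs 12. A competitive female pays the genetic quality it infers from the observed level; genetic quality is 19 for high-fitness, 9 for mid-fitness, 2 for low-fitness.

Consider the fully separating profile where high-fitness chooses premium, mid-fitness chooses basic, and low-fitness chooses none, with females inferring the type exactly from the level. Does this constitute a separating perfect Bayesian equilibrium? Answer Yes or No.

No

Separating mating payoffs: premium → 19, basic → 9, none → 2.
high-fitness (assigned premium): none: 2 − 0 = 2; basic: 9 − 3 = 6; premium: 19 − 6 = 13. high-fitness stays.
mid-fitness (assigned basic): none: 2 − 0 = 2; basic: 9 − 3 = 6; premium: 19 − 6 = 13. mid-fitness prefers premium.
low-fitness (assigned none): none: 2 − 0 = 2; basic: 9 − 6 = 3; premium: 19 − 12 = 7. low-fitness prefers premium.
At least one type deviates; the separating profile fails.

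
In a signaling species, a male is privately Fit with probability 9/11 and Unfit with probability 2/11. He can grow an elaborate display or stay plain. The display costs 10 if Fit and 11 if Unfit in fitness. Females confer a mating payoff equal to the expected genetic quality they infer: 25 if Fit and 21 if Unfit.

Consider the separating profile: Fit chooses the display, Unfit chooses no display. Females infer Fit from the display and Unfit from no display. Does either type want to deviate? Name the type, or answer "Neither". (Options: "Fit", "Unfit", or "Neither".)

Fit

The display pays 25; no display pays 21.
Fit: assigned the display, nets 25 − 10 = 15; deviating to no display nets 21.
Unfit: assigned no display, nets 21; deviating to the display nets 25 − 11 = 14.
The Fit type gains 6 by deviating.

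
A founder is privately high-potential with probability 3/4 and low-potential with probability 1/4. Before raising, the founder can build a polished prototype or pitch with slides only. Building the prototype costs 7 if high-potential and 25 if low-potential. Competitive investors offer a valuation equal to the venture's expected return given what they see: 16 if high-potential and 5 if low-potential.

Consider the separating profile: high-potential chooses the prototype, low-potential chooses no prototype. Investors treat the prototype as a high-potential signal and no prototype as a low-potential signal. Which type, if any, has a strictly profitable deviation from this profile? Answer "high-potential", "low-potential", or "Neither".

The prototype pays 16; no prototype pays 5.
high-potential: assigned the prototype, nets 16 − 7 = 9; deviating to no prototype nets 5.
low-potential: assigned no prototype, nets 5; deviating to the prototype nets 16 − 25 = -9.
Both types strictly prefer their assigned action; no profitable deviation.

Neither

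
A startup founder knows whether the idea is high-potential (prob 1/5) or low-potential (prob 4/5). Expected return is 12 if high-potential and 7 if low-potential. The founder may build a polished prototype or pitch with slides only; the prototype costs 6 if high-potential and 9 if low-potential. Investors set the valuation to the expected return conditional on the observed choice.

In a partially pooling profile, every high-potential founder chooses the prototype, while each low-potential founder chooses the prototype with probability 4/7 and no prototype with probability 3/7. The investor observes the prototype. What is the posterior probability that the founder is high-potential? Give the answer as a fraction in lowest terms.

P(the prototype) = (1/5)·1 + (4/5)·(4/7) = 23/35.
By Bayes' rule, P(high-potential | the prototype) = (1/5) / (23/35) = 7/23.

7/23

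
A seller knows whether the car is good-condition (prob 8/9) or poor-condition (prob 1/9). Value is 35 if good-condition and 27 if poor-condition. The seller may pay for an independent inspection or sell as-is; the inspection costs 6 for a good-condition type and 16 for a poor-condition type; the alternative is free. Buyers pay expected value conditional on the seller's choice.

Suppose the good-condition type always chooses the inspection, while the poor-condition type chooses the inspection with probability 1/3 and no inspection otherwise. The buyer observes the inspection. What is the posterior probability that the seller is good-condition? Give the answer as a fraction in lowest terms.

P(the inspection) = (8/9)·1 + (1/9)·(1/3) = 25/27.
By Bayes' rule, P(good-condition | the inspection) = (8/9) / (25/27) = 24/25.

24/25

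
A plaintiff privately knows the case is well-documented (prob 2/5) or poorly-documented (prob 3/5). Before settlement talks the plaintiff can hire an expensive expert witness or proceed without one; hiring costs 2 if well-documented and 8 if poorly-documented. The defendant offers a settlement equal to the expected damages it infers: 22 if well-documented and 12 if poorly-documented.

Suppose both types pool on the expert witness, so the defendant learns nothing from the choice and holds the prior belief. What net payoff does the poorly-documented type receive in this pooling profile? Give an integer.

8

Pooled settlement = 2/5·22 + 3/5·12 = 16.
poorly-documented pays cost 8 for the expert witness, so net payoff = 16 − 8 = 8.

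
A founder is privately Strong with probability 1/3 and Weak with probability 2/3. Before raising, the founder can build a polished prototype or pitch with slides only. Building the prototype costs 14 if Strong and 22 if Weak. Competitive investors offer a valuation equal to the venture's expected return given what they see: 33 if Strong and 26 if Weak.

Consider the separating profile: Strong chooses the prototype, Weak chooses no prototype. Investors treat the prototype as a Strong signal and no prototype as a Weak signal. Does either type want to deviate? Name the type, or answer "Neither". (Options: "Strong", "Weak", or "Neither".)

Strong

The prototype pays 33; no prototype pays 26.
Strong: assigned the prototype, nets 33 − 14 = 19; deviating to no prototype nets 26.
Weak: assigned no prototype, nets 26; deviating to the prototype nets 33 − 22 = 11.
The Strong type gains 7 by deviating.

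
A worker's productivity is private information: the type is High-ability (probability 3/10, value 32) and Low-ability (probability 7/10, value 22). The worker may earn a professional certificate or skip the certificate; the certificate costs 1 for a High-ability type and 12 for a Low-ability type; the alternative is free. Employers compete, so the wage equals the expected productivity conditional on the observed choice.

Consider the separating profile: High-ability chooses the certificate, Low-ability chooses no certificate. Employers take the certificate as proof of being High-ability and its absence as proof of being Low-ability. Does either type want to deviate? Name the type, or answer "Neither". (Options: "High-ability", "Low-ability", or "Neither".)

The certificate pays 32; no certificate pays 22.
High-ability: assigned the certificate, nets 32 − 1 = 31; deviating to no certificate nets 22.
Low-ability: assigned no certificate, nets 22; deviating to the certificate nets 32 − 12 = 20.
Both types strictly prefer their assigned action; no profitable deviation.

Neither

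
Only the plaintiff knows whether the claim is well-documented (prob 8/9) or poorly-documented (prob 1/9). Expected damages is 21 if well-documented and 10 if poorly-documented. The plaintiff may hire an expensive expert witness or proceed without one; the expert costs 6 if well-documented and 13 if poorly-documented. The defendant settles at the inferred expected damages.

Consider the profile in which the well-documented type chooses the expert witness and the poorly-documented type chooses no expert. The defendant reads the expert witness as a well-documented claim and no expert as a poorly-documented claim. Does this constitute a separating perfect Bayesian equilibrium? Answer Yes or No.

Yes

Under these beliefs, the expert witness earns settlement 21 and no expert earns settlement 10.
well-documented: the expert witness nets 21 − 6 = 15; no expert nets 10. well-documented prefers the expert witness.
poorly-documented: the expert witness nets 21 − 13 = 8; no expert nets 10. poorly-documented prefers no expert.
Neither type deviates, so the separating profile is an equilibrium.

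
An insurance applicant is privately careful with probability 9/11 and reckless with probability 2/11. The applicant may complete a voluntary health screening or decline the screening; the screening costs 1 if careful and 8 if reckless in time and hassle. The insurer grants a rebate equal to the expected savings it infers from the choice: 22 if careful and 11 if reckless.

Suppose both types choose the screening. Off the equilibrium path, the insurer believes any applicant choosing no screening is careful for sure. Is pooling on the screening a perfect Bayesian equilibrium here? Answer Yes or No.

On path, the insurer holds the prior and pays 9/11·22 + 2/11·11 = 20. Off path (no screening), believing careful, it pays 22.
careful: the screening nets 20 − 1 = 19; no screening nets 22. careful would deviate.
reckless: the screening nets 20 − 8 = 12; no screening nets 22. reckless would deviate.
A type deviates, so pooling fails.

No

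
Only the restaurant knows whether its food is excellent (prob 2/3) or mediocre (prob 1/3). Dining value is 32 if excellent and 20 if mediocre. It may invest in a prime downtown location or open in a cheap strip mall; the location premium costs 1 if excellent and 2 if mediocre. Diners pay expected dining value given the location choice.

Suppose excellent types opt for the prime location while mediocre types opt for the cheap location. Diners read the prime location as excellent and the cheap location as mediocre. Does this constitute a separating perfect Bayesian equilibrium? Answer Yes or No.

No

Under these beliefs, the prime location earns price premium 32 and the cheap location earns price premium 20.
excellent: the prime location nets 32 − 1 = 31; the cheap location nets 20. excellent prefers the prime location.
mediocre: the prime location nets 32 − 2 = 30; the cheap location nets 20. mediocre would deviate to the prime location.
mediocre has a profitable deviation, so the profile is not an equilibrium.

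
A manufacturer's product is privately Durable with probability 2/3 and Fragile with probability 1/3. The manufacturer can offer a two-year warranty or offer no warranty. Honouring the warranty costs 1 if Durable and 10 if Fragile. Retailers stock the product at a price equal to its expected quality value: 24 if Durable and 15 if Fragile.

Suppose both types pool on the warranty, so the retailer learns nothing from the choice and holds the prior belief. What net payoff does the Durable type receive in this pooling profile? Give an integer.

Pooled price = 2/3·24 + 1/3·15 = 21.
Durable pays cost 1 for the warranty, so net payoff = 21 − 1 = 20.

20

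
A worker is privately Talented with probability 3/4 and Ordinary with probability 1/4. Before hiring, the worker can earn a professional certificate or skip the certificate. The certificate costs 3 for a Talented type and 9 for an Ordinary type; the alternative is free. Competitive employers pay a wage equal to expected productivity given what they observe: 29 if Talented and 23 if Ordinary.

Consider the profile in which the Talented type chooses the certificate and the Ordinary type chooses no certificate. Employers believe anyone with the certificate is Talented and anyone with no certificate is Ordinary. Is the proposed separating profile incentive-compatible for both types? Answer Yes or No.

Under these beliefs, the certificate earns wage 29 and no certificate earns wage 23.
Talented: the certificate nets 29 − 3 = 26; no certificate nets 23. Talented prefers the certificate.
Ordinary: the certificate nets 29 − 9 = 20; no certificate nets 23. Ordinary prefers no certificate.
Neither type deviates, so the separating profile is an equilibrium.

Yes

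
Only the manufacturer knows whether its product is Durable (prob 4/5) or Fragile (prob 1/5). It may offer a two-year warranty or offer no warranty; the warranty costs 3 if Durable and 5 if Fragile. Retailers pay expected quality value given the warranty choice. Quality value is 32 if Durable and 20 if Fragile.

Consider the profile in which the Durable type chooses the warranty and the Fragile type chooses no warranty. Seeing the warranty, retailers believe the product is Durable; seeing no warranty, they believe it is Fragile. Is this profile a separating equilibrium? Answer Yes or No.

No

Under these beliefs, the warranty earns price 32 and no warranty earns price 20.
Durable: the warranty nets 32 − 3 = 29; no warranty nets 20. Durable prefers the warranty.
Fragile: the warranty nets 32 − 5 = 27; no warranty nets 20. Fragile would deviate to the warranty.
Fragile has a profitable deviation, so the profile is not an equilibrium.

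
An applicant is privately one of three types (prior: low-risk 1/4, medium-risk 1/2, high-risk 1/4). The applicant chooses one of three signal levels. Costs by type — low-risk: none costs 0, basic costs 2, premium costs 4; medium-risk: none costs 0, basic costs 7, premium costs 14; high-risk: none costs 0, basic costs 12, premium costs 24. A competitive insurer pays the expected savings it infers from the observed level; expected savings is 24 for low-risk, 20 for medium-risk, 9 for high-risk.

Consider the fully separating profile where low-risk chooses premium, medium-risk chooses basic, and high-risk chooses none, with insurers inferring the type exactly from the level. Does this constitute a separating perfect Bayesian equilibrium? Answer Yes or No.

Separating rebates: premium → 24, basic → 20, none → 9.
low-risk (assigned premium): none: 9 − 0 = 9; basic: 20 − 2 = 18; premium: 24 − 4 = 20. low-risk stays.
medium-risk (assigned basic): none: 9 − 0 = 9; basic: 20 − 7 = 13; premium: 24 − 14 = 10. medium-risk stays.
high-risk (assigned none): none: 9 − 0 = 9; basic: 20 − 12 = 8; premium: 24 − 24 = 0. high-risk stays.
Every type prefers its assigned level; separation holds.

Yes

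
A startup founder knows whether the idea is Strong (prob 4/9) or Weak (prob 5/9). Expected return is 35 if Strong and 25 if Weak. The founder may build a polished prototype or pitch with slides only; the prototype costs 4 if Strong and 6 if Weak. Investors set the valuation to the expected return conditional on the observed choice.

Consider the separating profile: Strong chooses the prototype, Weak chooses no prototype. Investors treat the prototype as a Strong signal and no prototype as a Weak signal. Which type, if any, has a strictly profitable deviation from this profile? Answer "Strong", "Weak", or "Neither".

The prototype pays 35; no prototype pays 25.
Strong: assigned the prototype, nets 35 − 4 = 31; deviating to no prototype nets 25.
Weak: assigned no prototype, nets 25; deviating to the prototype nets 35 − 6 = 29.
The Weak type gains 4 by deviating.

Weak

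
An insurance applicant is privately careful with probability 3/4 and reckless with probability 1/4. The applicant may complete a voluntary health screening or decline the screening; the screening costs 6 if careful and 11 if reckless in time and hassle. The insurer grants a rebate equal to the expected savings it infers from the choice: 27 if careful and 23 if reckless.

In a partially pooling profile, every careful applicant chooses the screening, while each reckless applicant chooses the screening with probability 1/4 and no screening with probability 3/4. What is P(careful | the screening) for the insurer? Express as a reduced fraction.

P(the screening) = (3/4)·1 + (1/4)·(1/4) = 13/16.
By Bayes' rule, P(careful | the screening) = (3/4) / (13/16) = 12/13.

12/13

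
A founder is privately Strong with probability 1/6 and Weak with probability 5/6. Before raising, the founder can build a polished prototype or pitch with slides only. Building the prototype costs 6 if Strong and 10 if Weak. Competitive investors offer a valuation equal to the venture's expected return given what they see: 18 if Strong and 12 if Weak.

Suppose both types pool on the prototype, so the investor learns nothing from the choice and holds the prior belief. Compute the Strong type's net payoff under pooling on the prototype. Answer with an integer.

Pooled valuation = 1/6·18 + 5/6·12 = 13.
Strong pays cost 6 for the prototype, so net payoff = 13 − 6 = 7.

7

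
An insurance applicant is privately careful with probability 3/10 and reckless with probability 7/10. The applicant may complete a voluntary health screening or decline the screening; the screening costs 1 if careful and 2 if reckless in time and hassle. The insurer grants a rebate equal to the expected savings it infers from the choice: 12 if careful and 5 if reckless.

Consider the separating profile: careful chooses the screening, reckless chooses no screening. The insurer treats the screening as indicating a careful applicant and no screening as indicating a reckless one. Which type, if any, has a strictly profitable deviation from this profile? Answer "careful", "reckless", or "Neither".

reckless

The screening pays 12; no screening pays 5.
careful: assigned the screening, nets 12 − 1 = 11; deviating to no screening nets 5.
reckless: assigned no screening, nets 5; deviating to the screening nets 12 − 2 = 10.
The reckless type gains 5 by deviating.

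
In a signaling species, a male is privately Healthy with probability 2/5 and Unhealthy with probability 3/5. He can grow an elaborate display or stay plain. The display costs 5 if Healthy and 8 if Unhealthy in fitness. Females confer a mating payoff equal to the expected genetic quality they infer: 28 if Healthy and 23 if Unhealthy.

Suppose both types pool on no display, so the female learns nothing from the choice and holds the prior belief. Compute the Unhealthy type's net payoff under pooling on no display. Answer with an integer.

25

Pooled mating payoff = 2/5·28 + 3/5·23 = 25.
Unhealthy pays no cost for no display, so net payoff = 25.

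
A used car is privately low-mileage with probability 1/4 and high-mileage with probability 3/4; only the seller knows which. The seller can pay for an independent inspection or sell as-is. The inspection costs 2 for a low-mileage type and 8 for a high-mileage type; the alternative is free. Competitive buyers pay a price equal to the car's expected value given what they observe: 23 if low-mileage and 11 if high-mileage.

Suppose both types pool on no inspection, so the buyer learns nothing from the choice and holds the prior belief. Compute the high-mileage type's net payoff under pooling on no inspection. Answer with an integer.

14

Pooled price = 1/4·23 + 3/4·11 = 14.
high-mileage pays no cost for no inspection, so net payoff = 14.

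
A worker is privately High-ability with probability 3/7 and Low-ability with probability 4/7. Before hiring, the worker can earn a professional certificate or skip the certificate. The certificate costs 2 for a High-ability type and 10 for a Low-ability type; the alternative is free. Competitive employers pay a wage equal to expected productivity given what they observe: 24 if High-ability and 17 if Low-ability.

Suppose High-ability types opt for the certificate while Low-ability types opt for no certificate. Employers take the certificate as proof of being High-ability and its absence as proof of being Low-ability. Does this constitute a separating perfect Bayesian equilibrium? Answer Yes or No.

Under these beliefs, the certificate earns wage 24 and no certificate earns wage 17.
High-ability: the certificate nets 24 − 2 = 22; no certificate nets 17. High-ability prefers the certificate.
Low-ability: the certificate nets 24 − 10 = 14; no certificate nets 17. Low-ability prefers no certificate.
Neither type deviates, so the separating profile is an equilibrium.

Yes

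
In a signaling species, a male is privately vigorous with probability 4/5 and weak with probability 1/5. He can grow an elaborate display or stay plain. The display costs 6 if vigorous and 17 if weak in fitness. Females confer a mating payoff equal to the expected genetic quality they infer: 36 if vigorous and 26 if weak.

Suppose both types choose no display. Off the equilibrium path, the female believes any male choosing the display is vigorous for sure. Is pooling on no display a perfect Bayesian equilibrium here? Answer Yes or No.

Yes

On path, the female holds the prior and pays 4/5·36 + 1/5·26 = 34. Off path (the display), believing vigorous, it pays 36.
vigorous: no display nets 34; the display nets 36 − 6 = 30. vigorous stays.
weak: no display nets 34; the display nets 36 − 17 = 19. weak stays.
No type deviates, so pooling is sustained.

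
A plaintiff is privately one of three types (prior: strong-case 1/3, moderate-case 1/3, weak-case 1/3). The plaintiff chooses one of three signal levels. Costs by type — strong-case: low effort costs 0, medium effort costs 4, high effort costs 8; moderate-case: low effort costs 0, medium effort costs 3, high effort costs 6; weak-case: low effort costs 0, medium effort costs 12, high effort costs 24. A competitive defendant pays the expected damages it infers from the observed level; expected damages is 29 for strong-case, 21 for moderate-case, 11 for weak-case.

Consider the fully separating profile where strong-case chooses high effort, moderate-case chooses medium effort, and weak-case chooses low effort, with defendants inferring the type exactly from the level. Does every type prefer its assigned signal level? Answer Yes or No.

Separating settlements: high effort → 29, medium effort → 21, low effort → 11.
strong-case (assigned high effort): low effort: 11 − 0 = 11; medium effort: 21 − 4 = 17; high effort: 29 − 8 = 21. strong-case stays.
moderate-case (assigned medium effort): low effort: 11 − 0 = 11; medium effort: 21 − 3 = 18; high effort: 29 − 6 = 23. moderate-case prefers high effort.
weak-case (assigned low effort): low effort: 11 − 0 = 11; medium effort: 21 − 12 = 9; high effort: 29 − 24 = 5. weak-case stays.
At least one type deviates; the separating profile fails.

No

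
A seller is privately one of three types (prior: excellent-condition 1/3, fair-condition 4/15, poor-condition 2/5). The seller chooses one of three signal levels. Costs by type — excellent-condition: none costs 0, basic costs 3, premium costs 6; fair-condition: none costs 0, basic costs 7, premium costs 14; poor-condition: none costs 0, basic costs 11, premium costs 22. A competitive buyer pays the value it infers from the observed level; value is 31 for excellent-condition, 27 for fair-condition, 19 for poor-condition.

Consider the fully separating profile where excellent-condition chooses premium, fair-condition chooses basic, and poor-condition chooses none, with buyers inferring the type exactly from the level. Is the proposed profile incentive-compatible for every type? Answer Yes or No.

Yes

Separating prices: premium → 31, basic → 27, none → 19.
excellent-condition (assigned premium): none: 19 − 0 = 19; basic: 27 − 3 = 24; premium: 31 − 6 = 25. excellent-condition stays.
fair-condition (assigned basic): none: 19 − 0 = 19; basic: 27 − 7 = 20; premium: 31 − 14 = 17. fair-condition stays.
poor-condition (assigned none): none: 19 − 0 = 19; basic: 27 − 11 = 16; premium: 31 − 22 = 9. poor-condition stays.
Every type prefers its assigned level; separation holds.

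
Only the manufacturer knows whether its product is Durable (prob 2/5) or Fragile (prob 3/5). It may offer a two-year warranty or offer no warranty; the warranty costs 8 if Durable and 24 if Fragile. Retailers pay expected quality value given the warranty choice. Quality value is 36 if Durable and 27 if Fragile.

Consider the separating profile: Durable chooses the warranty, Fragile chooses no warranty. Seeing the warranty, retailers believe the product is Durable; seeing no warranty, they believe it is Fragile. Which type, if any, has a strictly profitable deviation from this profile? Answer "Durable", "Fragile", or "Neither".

The warranty pays 36; no warranty pays 27.
Durable: assigned the warranty, nets 36 − 8 = 28; deviating to no warranty nets 27.
Fragile: assigned no warranty, nets 27; deviating to the warranty nets 36 − 24 = 12.
Both types strictly prefer their assigned action; no profitable deviation.

Neither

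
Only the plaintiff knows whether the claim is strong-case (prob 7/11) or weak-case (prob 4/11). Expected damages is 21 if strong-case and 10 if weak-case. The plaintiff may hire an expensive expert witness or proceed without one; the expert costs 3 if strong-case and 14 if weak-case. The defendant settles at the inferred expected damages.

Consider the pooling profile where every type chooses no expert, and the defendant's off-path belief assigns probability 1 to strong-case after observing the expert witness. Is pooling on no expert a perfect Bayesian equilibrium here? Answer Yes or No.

No

On path, the defendant holds the prior and pays 7/11·21 + 4/11·10 = 17. Off path (the expert witness), believing strong-case, it pays 21.
strong-case: no expert nets 17; the expert witness nets 21 − 3 = 18. strong-case would deviate.
weak-case: no expert nets 17; the expert witness nets 21 − 14 = 7. weak-case stays.
A type deviates, so pooling fails.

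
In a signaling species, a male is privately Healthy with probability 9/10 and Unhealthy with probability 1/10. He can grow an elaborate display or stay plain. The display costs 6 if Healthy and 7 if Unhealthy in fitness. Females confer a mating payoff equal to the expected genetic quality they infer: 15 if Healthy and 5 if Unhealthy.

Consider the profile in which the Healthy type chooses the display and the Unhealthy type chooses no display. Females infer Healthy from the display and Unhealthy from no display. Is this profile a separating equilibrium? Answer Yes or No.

No

Under these beliefs, the display earns mating payoff 15 and no display earns mating payoff 5.
Healthy: the display nets 15 − 6 = 9; no display nets 5. Healthy prefers the display.
Unhealthy: the display nets 15 − 7 = 8; no display nets 5. Unhealthy would deviate to the display.
Unhealthy has a profitable deviation, so the profile is not an equilibrium.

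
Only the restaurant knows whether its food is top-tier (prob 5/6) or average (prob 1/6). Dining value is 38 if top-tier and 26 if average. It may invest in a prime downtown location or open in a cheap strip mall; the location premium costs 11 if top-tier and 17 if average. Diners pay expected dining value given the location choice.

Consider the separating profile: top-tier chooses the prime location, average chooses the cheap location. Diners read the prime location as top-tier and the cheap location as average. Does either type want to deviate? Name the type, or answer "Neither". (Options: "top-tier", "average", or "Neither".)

Neither

The prime location pays 38; the cheap location pays 26.
top-tier: assigned the prime location, nets 38 − 11 = 27; deviating to the cheap location nets 26.
average: assigned the cheap location, nets 26; deviating to the prime location nets 38 − 17 = 21.
Both types strictly prefer their assigned action; no profitable deviation.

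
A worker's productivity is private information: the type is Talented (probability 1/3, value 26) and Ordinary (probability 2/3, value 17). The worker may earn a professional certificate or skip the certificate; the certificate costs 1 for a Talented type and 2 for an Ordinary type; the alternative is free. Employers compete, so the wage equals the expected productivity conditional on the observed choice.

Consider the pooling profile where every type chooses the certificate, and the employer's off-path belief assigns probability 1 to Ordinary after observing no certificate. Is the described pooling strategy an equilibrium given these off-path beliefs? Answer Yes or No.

Yes

On path, the employer holds the prior and pays 1/3·26 + 2/3·17 = 20. Off path (no certificate), believing Ordinary, it pays 17.
Talented: the certificate nets 20 − 1 = 19; no certificate nets 17. Talented stays.
Ordinary: the certificate nets 20 − 2 = 18; no certificate nets 17. Ordinary stays.
No type deviates, so pooling is sustained.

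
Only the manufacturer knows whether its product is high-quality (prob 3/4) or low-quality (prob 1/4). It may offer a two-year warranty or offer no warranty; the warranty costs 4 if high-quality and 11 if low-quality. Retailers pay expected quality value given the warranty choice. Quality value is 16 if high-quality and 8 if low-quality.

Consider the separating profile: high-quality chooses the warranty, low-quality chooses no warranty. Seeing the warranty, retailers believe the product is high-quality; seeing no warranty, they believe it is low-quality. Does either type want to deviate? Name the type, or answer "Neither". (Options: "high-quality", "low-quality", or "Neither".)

The warranty pays 16; no warranty pays 8.
high-quality: assigned the warranty, nets 16 − 4 = 12; deviating to no warranty nets 8.
low-quality: assigned no warranty, nets 8; deviating to the warranty nets 16 − 11 = 5.
Both types strictly prefer their assigned action; no profitable deviation.

Neither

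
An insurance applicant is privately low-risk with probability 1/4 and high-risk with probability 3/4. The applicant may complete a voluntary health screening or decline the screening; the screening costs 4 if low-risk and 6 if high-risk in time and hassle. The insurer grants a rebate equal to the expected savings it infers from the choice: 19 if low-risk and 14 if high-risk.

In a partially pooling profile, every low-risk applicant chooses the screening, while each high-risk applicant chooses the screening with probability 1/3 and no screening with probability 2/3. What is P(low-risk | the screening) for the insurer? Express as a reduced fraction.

1/2

P(the screening) = (1/4)·1 + (3/4)·(1/3) = 1/2.
By Bayes' rule, P(low-risk | the screening) = (1/4) / (1/2) = 1/2.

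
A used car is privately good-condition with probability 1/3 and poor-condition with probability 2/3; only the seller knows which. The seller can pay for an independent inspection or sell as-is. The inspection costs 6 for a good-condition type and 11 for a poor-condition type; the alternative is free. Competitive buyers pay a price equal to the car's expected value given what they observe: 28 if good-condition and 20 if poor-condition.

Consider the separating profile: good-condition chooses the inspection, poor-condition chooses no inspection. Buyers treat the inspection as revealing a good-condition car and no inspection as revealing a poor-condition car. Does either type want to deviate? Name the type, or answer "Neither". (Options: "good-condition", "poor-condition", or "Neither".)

The inspection pays 28; no inspection pays 20.
good-condition: assigned the inspection, nets 28 − 6 = 22; deviating to no inspection nets 20.
poor-condition: assigned no inspection, nets 20; deviating to the inspection nets 28 − 11 = 17.
Both types strictly prefer their assigned action; no profitable deviation.

Neither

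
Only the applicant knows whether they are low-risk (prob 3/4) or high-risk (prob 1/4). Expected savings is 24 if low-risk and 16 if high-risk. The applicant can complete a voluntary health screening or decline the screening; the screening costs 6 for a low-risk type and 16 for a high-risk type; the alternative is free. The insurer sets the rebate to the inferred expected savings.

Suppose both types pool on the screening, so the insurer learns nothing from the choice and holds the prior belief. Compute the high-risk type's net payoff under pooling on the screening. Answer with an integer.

6

Pooled rebate = 3/4·24 + 1/4·16 = 22.
high-risk pays cost 16 for the screening, so net payoff = 22 − 16 = 6.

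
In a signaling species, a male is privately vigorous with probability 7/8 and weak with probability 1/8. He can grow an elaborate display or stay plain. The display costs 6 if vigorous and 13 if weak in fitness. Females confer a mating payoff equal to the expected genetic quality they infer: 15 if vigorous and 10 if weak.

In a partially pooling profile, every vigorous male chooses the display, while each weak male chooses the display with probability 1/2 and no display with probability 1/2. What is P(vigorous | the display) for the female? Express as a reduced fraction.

14/15

P(the display) = (7/8)·1 + (1/8)·(1/2) = 15/16.
By Bayes' rule, P(vigorous | the display) = (7/8) / (15/16) = 14/15.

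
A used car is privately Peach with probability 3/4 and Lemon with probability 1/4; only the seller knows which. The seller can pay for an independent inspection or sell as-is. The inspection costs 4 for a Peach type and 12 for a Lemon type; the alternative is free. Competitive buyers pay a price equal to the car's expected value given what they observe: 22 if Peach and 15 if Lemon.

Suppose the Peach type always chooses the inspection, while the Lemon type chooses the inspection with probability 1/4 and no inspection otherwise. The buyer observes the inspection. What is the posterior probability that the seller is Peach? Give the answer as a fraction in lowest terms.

P(the inspection) = (3/4)·1 + (1/4)·(1/4) = 13/16.
By Bayes' rule, P(Peach | the inspection) = (3/4) / (13/16) = 12/13.

12/13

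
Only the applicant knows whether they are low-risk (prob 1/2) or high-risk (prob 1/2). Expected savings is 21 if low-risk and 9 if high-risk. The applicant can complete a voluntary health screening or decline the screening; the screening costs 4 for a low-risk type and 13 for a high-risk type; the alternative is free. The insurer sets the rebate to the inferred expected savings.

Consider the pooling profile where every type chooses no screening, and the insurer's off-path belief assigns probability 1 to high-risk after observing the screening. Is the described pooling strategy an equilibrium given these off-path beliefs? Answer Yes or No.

Yes

On path, the insurer holds the prior and pays 1/2·21 + 1/2·9 = 15. Off path (the screening), believing high-risk, it pays 9.
low-risk: no screening nets 15; the screening nets 9 − 4 = 5. low-risk stays.
high-risk: no screening nets 15; the screening nets 9 − 13 = -4. high-risk stays.
No type deviates, so pooling is sustained.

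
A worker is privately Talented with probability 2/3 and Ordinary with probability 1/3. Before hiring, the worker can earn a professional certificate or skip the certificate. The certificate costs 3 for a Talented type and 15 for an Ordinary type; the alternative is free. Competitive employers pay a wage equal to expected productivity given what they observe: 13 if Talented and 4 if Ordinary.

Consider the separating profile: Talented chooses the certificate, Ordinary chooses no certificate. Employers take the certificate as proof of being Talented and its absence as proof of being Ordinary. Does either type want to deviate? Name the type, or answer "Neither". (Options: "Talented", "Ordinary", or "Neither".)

The certificate pays 13; no certificate pays 4.
Talented: assigned the certificate, nets 13 − 3 = 10; deviating to no certificate nets 4.
Ordinary: assigned no certificate, nets 4; deviating to the certificate nets 13 − 15 = -2.
Both types strictly prefer their assigned action; no profitable deviation.

Neither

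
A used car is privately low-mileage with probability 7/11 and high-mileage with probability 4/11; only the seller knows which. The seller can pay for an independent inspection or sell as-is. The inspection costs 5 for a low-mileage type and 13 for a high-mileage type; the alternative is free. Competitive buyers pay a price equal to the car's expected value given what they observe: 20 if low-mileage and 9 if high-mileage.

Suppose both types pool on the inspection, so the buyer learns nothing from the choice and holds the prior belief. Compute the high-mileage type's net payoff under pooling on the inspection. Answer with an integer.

Pooled price = 7/11·20 + 4/11·9 = 16.
high-mileage pays cost 13 for the inspection, so net payoff = 16 − 13 = 3.

3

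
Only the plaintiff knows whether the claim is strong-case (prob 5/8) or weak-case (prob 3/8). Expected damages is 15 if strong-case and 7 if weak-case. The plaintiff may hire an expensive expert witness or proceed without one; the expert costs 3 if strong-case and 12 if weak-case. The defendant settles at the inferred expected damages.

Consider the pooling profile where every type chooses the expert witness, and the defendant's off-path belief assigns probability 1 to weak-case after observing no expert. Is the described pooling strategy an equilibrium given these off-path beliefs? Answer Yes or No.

No

On path, the defendant holds the prior and pays 5/8·15 + 3/8·7 = 12. Off path (no expert), believing weak-case, it pays 7.
strong-case: the expert witness nets 12 − 3 = 9; no expert nets 7. strong-case stays.
weak-case: the expert witness nets 12 − 12 = 0; no expert nets 7. weak-case would deviate.
A type deviates, so pooling fails.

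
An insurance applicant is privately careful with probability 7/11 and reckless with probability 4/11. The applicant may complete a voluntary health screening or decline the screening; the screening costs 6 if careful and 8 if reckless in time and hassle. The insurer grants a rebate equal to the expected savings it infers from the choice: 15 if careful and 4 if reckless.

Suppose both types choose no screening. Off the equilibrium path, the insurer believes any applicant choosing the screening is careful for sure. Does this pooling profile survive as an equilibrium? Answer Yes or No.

Yes

On path, the insurer holds the prior and pays 7/11·15 + 4/11·4 = 11. Off path (the screening), believing careful, it pays 15.
careful: no screening nets 11; the screening nets 15 − 6 = 9. careful stays.
reckless: no screening nets 11; the screening nets 15 − 8 = 7. reckless stays.
No type deviates, so pooling is sustained.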